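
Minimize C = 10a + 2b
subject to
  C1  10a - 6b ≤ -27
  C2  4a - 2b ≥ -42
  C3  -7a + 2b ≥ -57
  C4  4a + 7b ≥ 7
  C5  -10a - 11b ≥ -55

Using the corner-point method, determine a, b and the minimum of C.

Corner points and C = 10a + 2b:
  (-147/94, 89/47) → C = -557/47
  (33/170, 82/17) → C = 197/17
  (-70/9, 49/9) → C = -602/9
  (-11/2, 10) → C = -35

The optimum lies where 4a - 2b = -42 and 4a + 7b = 7.
Solving simultaneously gives a = -70/9, b = 49/9.

a = -70/9, b = 49/9, minimum C = -602/9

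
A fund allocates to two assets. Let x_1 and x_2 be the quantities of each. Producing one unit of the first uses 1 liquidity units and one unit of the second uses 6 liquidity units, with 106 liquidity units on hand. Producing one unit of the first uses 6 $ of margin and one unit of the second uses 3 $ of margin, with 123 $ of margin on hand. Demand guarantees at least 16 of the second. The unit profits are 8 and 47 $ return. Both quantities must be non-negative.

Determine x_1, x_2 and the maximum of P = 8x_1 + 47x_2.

x_1 = 10, x_2 = 16, maximum P = 832

Feasible corners and P = 8x_1 + 47x_2:
  (0, 53/3) → P = 2491/3
  (0, 16) → P = 752
  (10, 16) → P = 832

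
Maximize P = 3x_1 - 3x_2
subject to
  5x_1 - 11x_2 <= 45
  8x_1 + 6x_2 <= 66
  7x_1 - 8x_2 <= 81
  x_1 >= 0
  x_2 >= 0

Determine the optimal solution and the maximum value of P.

x_1 = 33/4, x_2 = 0, maximum P = 99/4

Vertices and P = 3x_1 - 3x_2:
  (0, 11) → P = -33
  (33/4, 0) → P = 99/4
  (0, 0) → P = 0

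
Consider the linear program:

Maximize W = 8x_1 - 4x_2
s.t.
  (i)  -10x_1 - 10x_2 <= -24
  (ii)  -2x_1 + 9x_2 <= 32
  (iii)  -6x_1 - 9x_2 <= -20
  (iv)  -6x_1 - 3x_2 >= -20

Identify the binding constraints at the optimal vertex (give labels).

(iii) and (iv)

Feasible corners and W = 8x_1 - 4x_2:
  (-52/55, 184/55) → W = -1152/55
  (8/15, 28/15) → W = -16/5
  (7/5, 58/15) → W = -64/15
  (10/3, 0) → W = 80/3

The maximum is at (10/3, 0). Substituting into each constraint, equality holds for (iii) and (iv); the remaining constraints have slack.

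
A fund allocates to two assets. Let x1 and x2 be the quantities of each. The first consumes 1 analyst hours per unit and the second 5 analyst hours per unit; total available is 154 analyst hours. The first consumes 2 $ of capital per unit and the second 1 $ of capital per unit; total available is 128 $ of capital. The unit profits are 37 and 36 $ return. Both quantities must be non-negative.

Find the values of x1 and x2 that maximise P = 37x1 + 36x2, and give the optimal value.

Feasible corners and P = 37x1 + 36x2:
  (0, 0) → P = 0
  (0, 154/5) → P = 5544/5
  (64, 0) → P = 2368
  (54, 20) → P = 2718

The binding constraints are x1 + 5x2 = 154 and 2x1 + x2 = 128.
Solving simultaneously gives x1 = 54, x2 = 20.

x1 = 54, x2 = 20, maximum P = 2718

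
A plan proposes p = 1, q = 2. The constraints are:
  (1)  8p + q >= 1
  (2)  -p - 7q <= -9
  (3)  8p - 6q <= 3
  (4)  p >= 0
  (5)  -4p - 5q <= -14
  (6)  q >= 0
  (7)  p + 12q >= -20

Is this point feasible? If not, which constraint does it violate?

(1): 10 ≥ 1 ✓
(2): -15 ≤ -9 ✓
(3): -4 ≤ 3 ✓
(4): 1 ≥ 0 ✓
(5): -14 ≤ -14 ✓
(6): 2 ≥ 0 ✓
(7): 25 ≥ -20 ✓

feasible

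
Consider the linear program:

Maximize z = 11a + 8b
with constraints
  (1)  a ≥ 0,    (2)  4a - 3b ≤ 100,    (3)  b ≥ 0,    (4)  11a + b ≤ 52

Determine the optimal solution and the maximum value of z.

Corner points and z = 11a + 8b:
  (0, 0) → z = 0
  (0, 52) → z = 416
  (52/11, 0) → z = 52

The optimum lies where a = 0 and 11a + b = 52.
Solving simultaneously gives a = 0, b = 52.

a = 0, b = 52, maximum z = 416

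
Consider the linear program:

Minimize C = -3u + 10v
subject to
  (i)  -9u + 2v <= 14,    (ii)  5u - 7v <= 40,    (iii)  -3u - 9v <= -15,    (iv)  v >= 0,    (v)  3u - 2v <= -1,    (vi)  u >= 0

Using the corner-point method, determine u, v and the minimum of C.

u = 7/11, v = 16/11, minimum C = 139/11

Extreme points and C = -3u + 10v:
  (0, 7) → C = 70
  (7/11, 16/11) → C = 139/11
  (0, 5/3) → C = 50/3
The feasible region is unbounded (it extends along (2, 9), (2, 3)), but C strictly increases along every unbounded feasible direction, so there is no improving ray and the minimum is attained at a vertex.

The optimum lies where -3u - 9v = -15 and 3u - 2v = -1.
Solving simultaneously gives u = 7/11, v = 16/11.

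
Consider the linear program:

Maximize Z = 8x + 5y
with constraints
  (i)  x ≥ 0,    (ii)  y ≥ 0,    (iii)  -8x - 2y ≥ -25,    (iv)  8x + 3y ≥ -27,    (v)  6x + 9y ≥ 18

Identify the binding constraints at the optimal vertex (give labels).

(i) and (iii)

Feasible corners and Z = 8x + 5y:
  (0, 25/2) → Z = 125/2
  (0, 2) → Z = 10
  (25/8, 0) → Z = 25
  (3, 0) → Z = 24

The maximum is at (0, 25/2). Substituting into each constraint, equality holds for (i) and (iii); the remaining constraints have slack.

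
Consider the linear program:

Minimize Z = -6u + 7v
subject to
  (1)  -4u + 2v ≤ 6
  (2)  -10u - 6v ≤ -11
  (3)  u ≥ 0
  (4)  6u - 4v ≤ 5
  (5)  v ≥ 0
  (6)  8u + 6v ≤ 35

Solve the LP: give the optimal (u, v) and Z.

u = 37/38, v = 4/19, minimum Z = -83/19

Corner points and Z = -6u + 7v:
  (0, 3) → Z = 21
  (17/20, 47/10) → Z = 139/5
  (0, 11/6) → Z = 77/6
  (37/38, 4/19) → Z = -83/19
  (5/2, 5/2) → Z = 5/2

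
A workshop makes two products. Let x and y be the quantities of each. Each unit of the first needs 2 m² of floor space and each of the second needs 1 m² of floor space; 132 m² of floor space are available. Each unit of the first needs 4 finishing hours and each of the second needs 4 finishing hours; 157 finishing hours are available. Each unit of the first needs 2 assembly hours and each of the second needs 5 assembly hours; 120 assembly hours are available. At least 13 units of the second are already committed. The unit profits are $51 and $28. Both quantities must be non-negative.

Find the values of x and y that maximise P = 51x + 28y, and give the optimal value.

Feasible corners and P = 51x + 28y:
  (0, 24) → P = 672
  (0, 13) → P = 364
  (305/12, 83/6) → P = 20203/12
  (105/4, 13) → P = 6811/4

The optimum lies where 4x + 4y = 157 and y = 13.
Solving simultaneously gives x = 105/4, y = 13.

x = 105/4, y = 13, maximum P = 6811/4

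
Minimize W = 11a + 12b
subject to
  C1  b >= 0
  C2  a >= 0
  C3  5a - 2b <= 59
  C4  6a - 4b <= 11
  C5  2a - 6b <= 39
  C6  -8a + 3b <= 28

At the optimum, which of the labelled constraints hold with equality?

Corner points and W = 11a + 12b:
  (0, 0) → W = 0
  (11/6, 0) → W = 121/6
  (0, 28/3) → W = 112
  (107/4, 299/8) → W = 2971/4
The feasible region is unbounded (it extends along (3, 8), (2, 5)), but W strictly increases along every unbounded feasible direction, so there is no improving ray and the minimum is attained at a vertex.

The minimum is at (0, 0). Substituting into each constraint, equality holds for C1 and C2; the remaining constraints have slack.

C1 and C2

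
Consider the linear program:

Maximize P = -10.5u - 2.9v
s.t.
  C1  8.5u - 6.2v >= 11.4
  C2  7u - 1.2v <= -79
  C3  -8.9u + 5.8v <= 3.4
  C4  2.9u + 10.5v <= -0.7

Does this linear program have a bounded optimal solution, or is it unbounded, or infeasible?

From the feasible point (-11353/748, -33965/1496), moving in the direction (-1.2, -7) keeps every constraint satisfied while P increases without bound.

unbounded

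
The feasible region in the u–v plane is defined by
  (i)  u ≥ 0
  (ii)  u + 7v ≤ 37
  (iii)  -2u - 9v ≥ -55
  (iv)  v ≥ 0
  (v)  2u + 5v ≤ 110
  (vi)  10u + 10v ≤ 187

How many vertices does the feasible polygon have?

5

Of the 15 pairwise boundary intersections, those satisfying every inequality are:
  (0, 37/7)
  (0, 0)
  (52/5, 19/5)
  (1133/70, 88/35)
  (187/10, 0)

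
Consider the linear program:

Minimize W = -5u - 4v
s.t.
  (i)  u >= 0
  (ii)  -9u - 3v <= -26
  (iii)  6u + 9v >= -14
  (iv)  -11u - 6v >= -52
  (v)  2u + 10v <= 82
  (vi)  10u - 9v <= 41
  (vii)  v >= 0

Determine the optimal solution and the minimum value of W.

u = 2/7, v = 57/7, minimum W = -34

Corner points and W = -5u - 4v:
  (1/6, 49/6) → W = -67/2
  (26/9, 0) → W = -130/9
  (2/7, 57/7) → W = -34
  (238/53, 23/53) → W = -1282/53
  (41/10, 0) → W = -41/2

The optimum lies where -11u - 6v = -52 and 2u + 10v = 82.
Solving simultaneously gives u = 2/7, v = 57/7.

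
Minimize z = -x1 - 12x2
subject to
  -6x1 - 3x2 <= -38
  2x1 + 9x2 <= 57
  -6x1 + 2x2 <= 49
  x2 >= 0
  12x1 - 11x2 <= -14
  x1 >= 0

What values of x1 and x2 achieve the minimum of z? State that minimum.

x1 = 57/16, x2 = 133/24, minimum z = -1121/16

Vertices and z = -x1 - 12x2:
  (57/16, 133/24) → z = -1121/16
  (188/51, 90/17) → z = -3428/51
  (501/130, 356/65) → z = -1809/26

The binding constraints are -6x1 - 3x2 = -38 and 2x1 + 9x2 = 57.
Solving simultaneously gives x1 = 57/16, x2 = 133/24.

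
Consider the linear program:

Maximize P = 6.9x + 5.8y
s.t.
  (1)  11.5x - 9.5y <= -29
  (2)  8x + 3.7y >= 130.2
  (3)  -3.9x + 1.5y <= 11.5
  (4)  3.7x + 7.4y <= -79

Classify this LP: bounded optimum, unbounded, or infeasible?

infeasible

The boundaries 11.5x - 9.5y = -29 and 8x + 3.7y = 130.2 meet at (22592/2371, 34586/2371), but that point violates 3.7x + 7.4y ≤ -79. Every candidate vertex is excluded by some other constraint, so the feasible region is empty.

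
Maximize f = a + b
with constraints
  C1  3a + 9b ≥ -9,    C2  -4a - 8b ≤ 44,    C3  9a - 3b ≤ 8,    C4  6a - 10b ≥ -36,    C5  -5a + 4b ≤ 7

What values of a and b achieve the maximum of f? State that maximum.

a = 53/21, b = 103/21, maximum f = 52/7

Feasible corners and f = a + b:
  (1/2, -7/6) → f = -2/3
  (-33/19, -8/19) → f = -41/19
  (53/21, 103/21) → f = 52/7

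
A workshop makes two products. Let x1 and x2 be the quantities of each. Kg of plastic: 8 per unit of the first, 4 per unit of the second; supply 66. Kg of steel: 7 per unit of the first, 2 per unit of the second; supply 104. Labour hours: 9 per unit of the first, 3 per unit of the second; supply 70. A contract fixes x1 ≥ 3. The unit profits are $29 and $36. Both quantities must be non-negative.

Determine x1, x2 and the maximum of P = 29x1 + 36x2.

x1 = 3, x2 = 21/2, maximum P = 465

Extreme points and P = 29x1 + 36x2:
  (70/9, 0) → P = 2030/9
  (3, 0) → P = 87
  (41/6, 17/6) → P = 1801/6
  (3, 21/2) → P = 465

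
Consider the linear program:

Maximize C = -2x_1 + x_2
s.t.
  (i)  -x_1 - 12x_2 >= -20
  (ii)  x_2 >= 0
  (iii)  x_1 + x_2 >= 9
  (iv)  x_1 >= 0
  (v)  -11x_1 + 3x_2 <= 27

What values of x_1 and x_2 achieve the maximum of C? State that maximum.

Extreme points and C = -2x_1 + x_2:
  (20, 0) → C = -40
  (8, 1) → C = -15
  (9, 0) → C = -18

At the optimal vertex, -x_1 - 12x_2 = -20 and x_1 + x_2 = 9.
Solving simultaneously gives x_1 = 8, x_2 = 1.

x_1 = 8, x_2 = 1, maximum C = -15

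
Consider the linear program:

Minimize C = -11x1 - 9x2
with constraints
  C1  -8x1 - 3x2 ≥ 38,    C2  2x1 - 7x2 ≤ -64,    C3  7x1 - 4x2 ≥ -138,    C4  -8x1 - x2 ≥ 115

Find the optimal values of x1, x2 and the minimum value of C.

x1 = -46/3, x2 = 23/3, minimum C = 299/3

Vertices and C = -11x1 - 9x2:
  (-710/41, 172/41) → C = 6262/41
  (-869/58, 141/29) → C = 7021/58
  (-46/3, 23/3) → C = 299/3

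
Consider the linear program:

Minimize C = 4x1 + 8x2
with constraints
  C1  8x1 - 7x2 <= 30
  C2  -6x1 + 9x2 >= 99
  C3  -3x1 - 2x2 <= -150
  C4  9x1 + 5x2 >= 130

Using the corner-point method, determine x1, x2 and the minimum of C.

Extreme points and C = 4x1 + 8x2:
  (321/10, 162/5) → C = 1938/5
  (384/13, 399/13) → C = 4728/13
  (-490/3, 320) → C = 5720/3
The feasible region is unbounded (it extends along (-5, 9), (7, 8)), but C strictly increases along every unbounded feasible direction, so there is no improving ray and the minimum is attained at a vertex.

At the optimal vertex, -6x1 + 9x2 = 99 and -3x1 - 2x2 = -150.
Solving simultaneously gives x1 = 384/13, x2 = 399/13.

x1 = 384/13, x2 = 399/13, minimum C = 4728/13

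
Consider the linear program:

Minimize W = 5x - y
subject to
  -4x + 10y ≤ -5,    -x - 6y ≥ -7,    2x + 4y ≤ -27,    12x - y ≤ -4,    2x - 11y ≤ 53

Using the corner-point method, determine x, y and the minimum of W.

x = -475/24, y = -101/12, minimum W = -2173/24

Corner points and W = 5x - y:
  (-125/18, -59/18) → W = -283/9
  (-475/24, -101/12) → W = -2173/24
  (-17/6, -16/3) → W = -53/6

The optimum lies where -4x + 10y = -5 and 2x - 11y = 53.
Solving simultaneously gives x = -475/24, y = -101/12.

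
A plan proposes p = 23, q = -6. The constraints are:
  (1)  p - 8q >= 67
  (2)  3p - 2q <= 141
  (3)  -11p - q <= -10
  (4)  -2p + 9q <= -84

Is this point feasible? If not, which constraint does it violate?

feasible

(1): 71 ≥ 67 ✓
(2): 81 ≤ 141 ✓
(3): -247 ≤ -10 ✓
(4): -100 ≤ -84 ✓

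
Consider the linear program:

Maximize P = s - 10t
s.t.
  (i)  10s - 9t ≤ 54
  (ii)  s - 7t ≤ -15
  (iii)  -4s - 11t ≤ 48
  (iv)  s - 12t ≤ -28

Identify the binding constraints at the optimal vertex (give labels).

(ii) and (iv)

Feasible corners and P = s - 10t:
  (513/61, 204/61) → P = -1527/61
  (16/5, 13/5) → P = -114/5
  (-884/59, 64/59) → P = -1524/59
The feasible region is unbounded (it extends along (9, 10), (-11, 4)), but P strictly decreases along every unbounded feasible direction, so there is no improving ray and the maximum is attained at a vertex.

The maximum is at (16/5, 13/5). Substituting into each constraint, equality holds for (ii) and (iv); the remaining constraints have slack.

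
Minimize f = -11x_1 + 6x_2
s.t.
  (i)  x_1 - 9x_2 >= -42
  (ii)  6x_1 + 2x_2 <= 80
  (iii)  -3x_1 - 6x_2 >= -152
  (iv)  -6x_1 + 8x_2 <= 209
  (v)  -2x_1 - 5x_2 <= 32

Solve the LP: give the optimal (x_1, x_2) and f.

Extreme points and f = -11x_1 + 6x_2:
  (159/14, 83/14) → f = -1251/14
  (-498/23, 52/23) → f = 5790/23
  (232/13, -176/13) → f = -3608/13

x_1 = 232/13, x_2 = -176/13, minimum f = -3608/13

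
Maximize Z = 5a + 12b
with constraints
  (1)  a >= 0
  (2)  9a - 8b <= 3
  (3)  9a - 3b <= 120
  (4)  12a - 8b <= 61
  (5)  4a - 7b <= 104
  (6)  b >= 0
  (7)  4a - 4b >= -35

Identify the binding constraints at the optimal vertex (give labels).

(3) and (7)

Vertices and Z = 5a + 12b:
  (0, 0) → Z = 0
  (0, 35/4) → Z = 105
  (58/3, 171/8) → Z = 2119/6
  (1/3, 0) → Z = 5/3
  (259/12, 99/4) → Z = 4859/12
  (195/8, 265/8) → Z = 4155/8

The maximum is at (195/8, 265/8). Substituting into each constraint, equality holds for (3) and (7); the remaining constraints have slack.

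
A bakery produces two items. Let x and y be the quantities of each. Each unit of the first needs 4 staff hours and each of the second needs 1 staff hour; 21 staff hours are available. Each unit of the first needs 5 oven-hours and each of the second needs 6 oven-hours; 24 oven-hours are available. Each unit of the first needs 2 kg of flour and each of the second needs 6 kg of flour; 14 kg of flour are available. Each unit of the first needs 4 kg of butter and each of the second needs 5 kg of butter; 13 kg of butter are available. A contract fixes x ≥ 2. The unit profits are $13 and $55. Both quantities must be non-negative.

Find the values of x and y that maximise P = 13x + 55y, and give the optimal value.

x = 2, y = 1, maximum P = 81

Feasible corners and P = 13x + 55y:
  (13/4, 0) → P = 169/4
  (2, 0) → P = 26
  (2, 1) → P = 81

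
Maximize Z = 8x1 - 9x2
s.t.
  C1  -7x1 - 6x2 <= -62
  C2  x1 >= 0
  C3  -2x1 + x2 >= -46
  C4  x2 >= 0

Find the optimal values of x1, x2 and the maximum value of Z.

Vertices and Z = 8x1 - 9x2:
  (0, 31/3) → Z = -93
  (62/7, 0) → Z = 496/7
  (23, 0) → Z = 184
The feasible region is unbounded (it extends along (0, 1), (1, 2)), but Z strictly decreases along every unbounded feasible direction, so there is no improving ray and the maximum is attained at a vertex.

The optimum lies where -2x1 + x2 = -46 and x2 = 0.
Solving simultaneously gives x1 = 23, x2 = 0.

x1 = 23, x2 = 0, maximum Z = 184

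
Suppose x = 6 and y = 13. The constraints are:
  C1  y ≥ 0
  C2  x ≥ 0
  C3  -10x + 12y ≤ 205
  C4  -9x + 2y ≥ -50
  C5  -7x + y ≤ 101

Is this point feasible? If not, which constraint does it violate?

C1: 13 ≥ 0 ✓
C2: 6 ≥ 0 ✓
C3: 96 ≤ 205 ✓
C4: -28 ≥ -50 ✓
C5: -29 ≤ 101 ✓

feasible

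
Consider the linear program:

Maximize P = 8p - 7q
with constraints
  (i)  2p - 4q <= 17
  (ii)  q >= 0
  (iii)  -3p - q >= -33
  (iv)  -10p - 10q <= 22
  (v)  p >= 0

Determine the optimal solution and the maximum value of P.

p = 149/14, q = 15/14, maximum P = 1087/14

Vertices and P = 8p - 7q:
  (17/2, 0) → P = 68
  (149/14, 15/14) → P = 1087/14
  (0, 0) → P = 0
  (0, 33) → P = -231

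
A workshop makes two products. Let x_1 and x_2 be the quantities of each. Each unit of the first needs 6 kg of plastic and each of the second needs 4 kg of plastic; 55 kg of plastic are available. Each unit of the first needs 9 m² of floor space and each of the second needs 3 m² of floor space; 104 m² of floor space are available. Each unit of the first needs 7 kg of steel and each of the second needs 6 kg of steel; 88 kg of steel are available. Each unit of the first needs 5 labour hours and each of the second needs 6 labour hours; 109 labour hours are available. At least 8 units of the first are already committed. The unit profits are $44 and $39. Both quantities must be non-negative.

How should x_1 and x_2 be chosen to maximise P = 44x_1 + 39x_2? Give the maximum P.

Feasible corners and P = 44x_1 + 39x_2:
  (55/6, 0) → P = 1210/3
  (8, 0) → P = 352
  (8, 7/4) → P = 1681/4

x_1 = 8, x_2 = 7/4, maximum P = 1681/4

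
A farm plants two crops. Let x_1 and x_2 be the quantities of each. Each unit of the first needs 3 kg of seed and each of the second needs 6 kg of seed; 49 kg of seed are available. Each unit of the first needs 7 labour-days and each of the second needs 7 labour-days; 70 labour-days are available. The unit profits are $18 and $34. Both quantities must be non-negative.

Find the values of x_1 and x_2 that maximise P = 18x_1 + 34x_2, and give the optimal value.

x_1 = 11/3, x_2 = 19/3, maximum P = 844/3

Vertices and P = 18x_1 + 34x_2:
  (0, 0) → P = 0
  (0, 49/6) → P = 833/3
  (10, 0) → P = 180
  (11/3, 19/3) → P = 844/3

At the optimal vertex, 3x_1 + 6x_2 = 49 and 7x_1 + 7x_2 = 70.
Solving simultaneously gives x_1 = 11/3, x_2 = 19/3.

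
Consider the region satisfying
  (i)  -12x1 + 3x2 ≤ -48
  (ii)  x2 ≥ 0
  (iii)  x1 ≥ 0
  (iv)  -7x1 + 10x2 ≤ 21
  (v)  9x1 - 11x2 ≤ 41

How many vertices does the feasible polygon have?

Of the 10 pairwise boundary intersections, those satisfying every inequality are:
  (4, 0)
  (181/33, 196/33)
  (41/9, 0)
  (641/13, 476/13)

4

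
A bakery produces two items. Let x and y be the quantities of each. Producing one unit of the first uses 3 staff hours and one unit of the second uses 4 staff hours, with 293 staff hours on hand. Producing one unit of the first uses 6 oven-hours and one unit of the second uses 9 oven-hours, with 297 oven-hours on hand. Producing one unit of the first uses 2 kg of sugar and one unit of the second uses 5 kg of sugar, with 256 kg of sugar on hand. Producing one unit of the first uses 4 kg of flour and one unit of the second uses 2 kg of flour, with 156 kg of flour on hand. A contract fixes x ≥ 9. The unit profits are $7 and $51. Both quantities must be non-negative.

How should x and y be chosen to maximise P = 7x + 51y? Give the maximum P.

x = 9, y = 27, maximum P = 1440

Corner points and P = 7x + 51y:
  (39, 0) → P = 273
  (9, 0) → P = 63
  (135/4, 21/2) → P = 3087/4
  (9, 27) → P = 1440

The binding constraints are 6x + 9y = 297 and x = 9.
Solving simultaneously gives x = 9, y = 27.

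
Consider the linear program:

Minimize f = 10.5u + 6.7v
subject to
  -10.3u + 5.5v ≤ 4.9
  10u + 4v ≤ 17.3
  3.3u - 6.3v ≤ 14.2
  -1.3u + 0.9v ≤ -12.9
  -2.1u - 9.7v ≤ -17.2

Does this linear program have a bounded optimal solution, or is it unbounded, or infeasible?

The boundaries -10.3u + 5.5v = 4.9 and 10u + 4v = 17.3 meet at (1511/1924, 22719/9620), but that point violates -1.3u + 0.9v ≤ -12.9. Every candidate vertex is excluded by some other constraint, so the feasible region is empty.

infeasible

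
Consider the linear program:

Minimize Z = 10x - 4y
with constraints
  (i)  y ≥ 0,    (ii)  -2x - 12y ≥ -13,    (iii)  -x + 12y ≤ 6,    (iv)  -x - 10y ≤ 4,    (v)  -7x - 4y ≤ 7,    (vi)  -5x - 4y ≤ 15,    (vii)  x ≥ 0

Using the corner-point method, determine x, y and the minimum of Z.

x = 0, y = 1/2, minimum Z = -2

Feasible corners and Z = 10x - 4y:
  (13/2, 0) → Z = 65
  (0, 0) → Z = 0
  (7/3, 25/36) → Z = 185/9
  (0, 1/2) → Z = -2

At the optimal vertex, -x + 12y = 6 and x = 0.
Solving simultaneously gives x = 0, y = 1/2.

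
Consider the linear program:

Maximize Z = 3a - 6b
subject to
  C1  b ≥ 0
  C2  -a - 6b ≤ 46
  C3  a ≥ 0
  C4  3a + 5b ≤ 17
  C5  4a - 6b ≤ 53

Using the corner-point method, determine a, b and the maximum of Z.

a = 17/3, b = 0, maximum Z = 17

Feasible corners and Z = 3a - 6b:
  (0, 0) → Z = 0
  (17/3, 0) → Z = 17
  (0, 17/5) → Z = -102/5

The optimum lies where b = 0 and 3a + 5b = 17.
Solving simultaneously gives a = 17/3, b = 0.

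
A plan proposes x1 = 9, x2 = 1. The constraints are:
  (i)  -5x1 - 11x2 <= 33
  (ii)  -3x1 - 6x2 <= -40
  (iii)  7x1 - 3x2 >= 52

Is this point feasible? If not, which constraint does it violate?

Constraint (ii): -3x1 - 6x2 = -33, which is not ≤ -40. All other constraints are satisfied.

not feasible — violates (ii)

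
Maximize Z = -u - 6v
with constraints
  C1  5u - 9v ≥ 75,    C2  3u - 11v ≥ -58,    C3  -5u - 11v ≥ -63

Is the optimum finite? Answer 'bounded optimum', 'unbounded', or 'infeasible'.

From the feasible point (348/25, -3/5), moving in the direction (11, -5) keeps every constraint satisfied while Z increases without bound.

unbounded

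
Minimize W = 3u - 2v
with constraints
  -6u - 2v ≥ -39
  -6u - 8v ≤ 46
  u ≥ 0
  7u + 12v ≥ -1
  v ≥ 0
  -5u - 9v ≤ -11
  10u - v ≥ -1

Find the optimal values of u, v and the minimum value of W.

u = 37/26, v = 198/13, minimum W = -681/26

Vertices and W = 3u - 2v:
  (13/2, 0) → W = 39/2
  (37/26, 198/13) → W = -681/26
  (11/5, 0) → W = 33/5
  (2/95, 23/19) → W = -224/95

At the optimal vertex, -6u - 2v = -39 and 10u - v = -1.
Solving simultaneously gives u = 37/26, v = 198/13.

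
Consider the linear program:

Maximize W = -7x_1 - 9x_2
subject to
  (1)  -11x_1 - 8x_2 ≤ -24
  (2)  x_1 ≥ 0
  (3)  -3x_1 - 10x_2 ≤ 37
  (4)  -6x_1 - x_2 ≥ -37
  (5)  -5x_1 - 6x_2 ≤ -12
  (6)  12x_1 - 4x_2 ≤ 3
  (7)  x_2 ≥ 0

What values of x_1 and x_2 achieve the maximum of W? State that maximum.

x_1 = 6/7, x_2 = 51/28, maximum W = -627/28

Extreme points and W = -7x_1 - 9x_2:
  (0, 3) → W = -27
  (6/7, 51/28) → W = -627/28
  (0, 37) → W = -333
  (151/36, 71/6) → W = -4891/36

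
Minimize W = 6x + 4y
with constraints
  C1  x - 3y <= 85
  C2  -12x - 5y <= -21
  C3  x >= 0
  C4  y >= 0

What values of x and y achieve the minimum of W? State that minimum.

x = 7/4, y = 0, minimum W = 21/2

The feasible region is unbounded (it extends along (0, 1), (3, 1)), but W strictly increases along every unbounded feasible direction, so there is no improving ray and the minimum is attained at a vertex.

The binding constraints are -12x - 5y = -21 and y = 0.
Solving simultaneously gives x = 7/4, y = 0.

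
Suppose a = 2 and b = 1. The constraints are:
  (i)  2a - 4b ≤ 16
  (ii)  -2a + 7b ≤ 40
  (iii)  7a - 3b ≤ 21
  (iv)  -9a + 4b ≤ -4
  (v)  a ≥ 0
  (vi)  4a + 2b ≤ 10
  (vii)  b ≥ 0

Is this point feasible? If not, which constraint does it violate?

(i): 0 ≤ 16 ✓
(ii): 3 ≤ 40 ✓
(iii): 11 ≤ 21 ✓
(iv): -14 ≤ -4 ✓
(v): 2 ≥ 0 ✓
(vi): 10 ≤ 10 ✓
(vii): 1 ≥ 0 ✓

feasible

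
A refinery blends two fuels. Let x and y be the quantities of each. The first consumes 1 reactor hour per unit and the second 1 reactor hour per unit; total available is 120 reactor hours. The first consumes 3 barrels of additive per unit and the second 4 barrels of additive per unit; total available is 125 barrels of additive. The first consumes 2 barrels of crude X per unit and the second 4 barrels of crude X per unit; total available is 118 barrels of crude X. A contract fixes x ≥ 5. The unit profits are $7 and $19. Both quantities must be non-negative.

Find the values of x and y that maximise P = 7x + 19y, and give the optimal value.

x = 5, y = 27, maximum P = 548

Feasible corners and P = 7x + 19y:
  (125/3, 0) → P = 875/3
  (5, 0) → P = 35
  (7, 26) → P = 543
  (5, 27) → P = 548

The binding constraints are 2x + 4y = 118 and x = 5.
Solving simultaneously gives x = 5, y = 27.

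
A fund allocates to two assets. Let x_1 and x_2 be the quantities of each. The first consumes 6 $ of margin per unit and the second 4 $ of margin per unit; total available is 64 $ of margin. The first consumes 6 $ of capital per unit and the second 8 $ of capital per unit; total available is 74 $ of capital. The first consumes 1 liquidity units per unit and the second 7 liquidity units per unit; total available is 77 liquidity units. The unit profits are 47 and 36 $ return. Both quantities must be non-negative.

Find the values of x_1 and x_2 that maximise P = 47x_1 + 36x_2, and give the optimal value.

x_1 = 9, x_2 = 5/2, maximum P = 513

The optimum lies where 6x_1 + 4x_2 = 64 and 6x_1 + 8x_2 = 74.
Solving simultaneously gives x_1 = 9, x_2 = 5/2.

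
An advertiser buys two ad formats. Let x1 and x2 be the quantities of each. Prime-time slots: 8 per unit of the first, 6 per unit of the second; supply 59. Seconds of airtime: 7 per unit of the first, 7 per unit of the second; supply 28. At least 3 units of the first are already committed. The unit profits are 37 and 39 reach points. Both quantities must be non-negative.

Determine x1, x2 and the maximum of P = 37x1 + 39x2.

x1 = 3, x2 = 1, maximum P = 150

Corner points and P = 37x1 + 39x2:
  (4, 0) → P = 148
  (3, 0) → P = 111
  (3, 1) → P = 150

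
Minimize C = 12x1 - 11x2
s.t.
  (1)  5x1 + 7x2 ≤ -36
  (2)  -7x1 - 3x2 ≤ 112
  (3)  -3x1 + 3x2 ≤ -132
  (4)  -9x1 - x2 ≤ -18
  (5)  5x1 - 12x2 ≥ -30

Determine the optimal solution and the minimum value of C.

Feasible corners and C = 12x1 - 11x2:
  (68/3, -64/3) → C = 1520/3
  (83/10, -567/10) → C = 7233/10
  (31/5, -189/5) → C = 2451/5
The feasible region is unbounded (it extends along (3, -7), (7, -5)), but C strictly increases along every unbounded feasible direction, so there is no improving ray and the minimum is attained at a vertex.

At the optimal vertex, -3x1 + 3x2 = -132 and -9x1 - x2 = -18.
Solving simultaneously gives x1 = 31/5, x2 = -189/5.

x1 = 31/5, x2 = -189/5, minimum C = 2451/5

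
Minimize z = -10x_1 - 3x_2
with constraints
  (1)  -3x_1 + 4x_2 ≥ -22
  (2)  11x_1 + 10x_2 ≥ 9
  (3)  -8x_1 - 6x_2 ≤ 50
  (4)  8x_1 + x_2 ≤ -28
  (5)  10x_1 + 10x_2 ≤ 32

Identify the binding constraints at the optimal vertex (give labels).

Extreme points and z = -10x_1 - 3x_2:
  (-289/69, 380/69) → z = 1750/69
  (-23, 131/5) → z = 757/5
  (-156/35, 268/35) → z = 108/5

The minimum is at (-156/35, 268/35). Substituting into each constraint, equality holds for (4) and (5); the remaining constraints have slack.

(4) and (5)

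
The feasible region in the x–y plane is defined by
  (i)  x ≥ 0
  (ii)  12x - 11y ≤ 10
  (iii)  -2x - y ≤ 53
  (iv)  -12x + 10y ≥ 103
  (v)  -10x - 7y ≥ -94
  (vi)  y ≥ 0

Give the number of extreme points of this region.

3

The feasible vertices (each the meet of two boundaries and inside every other half-plane) are:
  (0, 103/10)
  (0, 94/7)
  (219/184, 1079/92)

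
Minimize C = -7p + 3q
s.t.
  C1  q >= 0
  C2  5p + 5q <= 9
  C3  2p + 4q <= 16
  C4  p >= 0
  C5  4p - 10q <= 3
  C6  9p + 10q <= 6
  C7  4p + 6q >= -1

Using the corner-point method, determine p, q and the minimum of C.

Feasible corners and C = -7p + 3q:
  (0, 0) → C = 0
  (2/3, 0) → C = -14/3
  (0, 3/5) → C = 9/5

At the optimal vertex, q = 0 and 9p + 10q = 6.
Solving simultaneously gives p = 2/3, q = 0.

p = 2/3, q = 0, minimum C = -14/3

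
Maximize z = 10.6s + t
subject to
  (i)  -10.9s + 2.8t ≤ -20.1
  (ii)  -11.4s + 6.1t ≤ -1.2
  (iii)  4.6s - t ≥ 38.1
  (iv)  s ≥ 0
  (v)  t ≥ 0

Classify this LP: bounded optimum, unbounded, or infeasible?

unbounded

From the feasible point (3303/238, 3063/119), moving in the direction (6.1, 11.4) keeps every constraint satisfied while z increases without bound.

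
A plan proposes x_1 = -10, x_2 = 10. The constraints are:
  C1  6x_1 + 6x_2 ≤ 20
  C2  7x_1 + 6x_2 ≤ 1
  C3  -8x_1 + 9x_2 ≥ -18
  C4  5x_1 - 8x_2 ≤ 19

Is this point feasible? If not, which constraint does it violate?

C1: 0 ≤ 20 ✓
C2: -10 ≤ 1 ✓
C3: 170 ≥ -18 ✓
C4: -130 ≤ 19 ✓

feasible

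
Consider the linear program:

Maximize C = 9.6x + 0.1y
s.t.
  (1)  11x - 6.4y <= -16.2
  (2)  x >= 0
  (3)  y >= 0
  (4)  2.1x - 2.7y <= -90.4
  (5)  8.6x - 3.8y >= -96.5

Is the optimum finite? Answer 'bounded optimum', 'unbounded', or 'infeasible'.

From the feasible point (26741/813, 48019/813), moving in the direction (3.8, 8.6) keeps every constraint satisfied while C increases without bound.

unbounded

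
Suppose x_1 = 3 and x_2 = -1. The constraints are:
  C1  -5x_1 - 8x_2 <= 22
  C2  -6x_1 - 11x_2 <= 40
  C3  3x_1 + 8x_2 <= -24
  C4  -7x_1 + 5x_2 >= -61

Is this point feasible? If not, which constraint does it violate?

Constraint C3: 3x_1 + 8x_2 = 1, which is not ≤ -24. All other constraints are satisfied.

not feasible — violates C3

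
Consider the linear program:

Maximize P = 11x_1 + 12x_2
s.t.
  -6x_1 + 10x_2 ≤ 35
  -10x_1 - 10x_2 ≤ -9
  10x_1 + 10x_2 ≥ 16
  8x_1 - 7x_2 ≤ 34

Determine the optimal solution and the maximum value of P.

x_1 = 585/38, x_2 = 242/19, maximum P = 12243/38

The optimum lies where -6x_1 + 10x_2 = 35 and 8x_1 - 7x_2 = 34.
Solving simultaneously gives x_1 = 585/38, x_2 = 242/19.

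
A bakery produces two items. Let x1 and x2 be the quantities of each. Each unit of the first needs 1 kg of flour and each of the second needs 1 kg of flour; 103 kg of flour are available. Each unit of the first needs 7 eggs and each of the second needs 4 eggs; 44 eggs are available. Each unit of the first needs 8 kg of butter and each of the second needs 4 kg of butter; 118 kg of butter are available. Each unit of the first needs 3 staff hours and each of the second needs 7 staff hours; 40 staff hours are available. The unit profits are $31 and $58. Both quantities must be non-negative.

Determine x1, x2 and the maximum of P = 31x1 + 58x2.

Feasible corners and P = 31x1 + 58x2:
  (0, 0) → P = 0
  (0, 40/7) → P = 2320/7
  (44/7, 0) → P = 1364/7
  (4, 4) → P = 356

At the optimal vertex, 7x1 + 4x2 = 44 and 3x1 + 7x2 = 40.
Solving simultaneously gives x1 = 4, x2 = 4.

x1 = 4, x2 = 4, maximum P = 356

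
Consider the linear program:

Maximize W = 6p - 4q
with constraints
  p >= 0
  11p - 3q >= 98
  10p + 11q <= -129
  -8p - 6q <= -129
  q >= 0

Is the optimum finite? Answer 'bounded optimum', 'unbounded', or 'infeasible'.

The boundaries 11p - 3q = 98 and -8p - 6q = -129 meet at (65/6, 127/18), but that point violates 10p + 11q ≤ -129. Every candidate vertex is excluded by some other constraint, so the feasible region is empty.

infeasible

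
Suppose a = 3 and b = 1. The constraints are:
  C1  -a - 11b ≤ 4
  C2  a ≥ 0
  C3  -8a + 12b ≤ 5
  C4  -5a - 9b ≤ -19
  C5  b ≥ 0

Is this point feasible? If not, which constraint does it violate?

C1: -14 ≤ 4 ✓
C2: 3 ≥ 0 ✓
C3: -12 ≤ 5 ✓
C4: -24 ≤ -19 ✓
C5: 1 ≥ 0 ✓

feasible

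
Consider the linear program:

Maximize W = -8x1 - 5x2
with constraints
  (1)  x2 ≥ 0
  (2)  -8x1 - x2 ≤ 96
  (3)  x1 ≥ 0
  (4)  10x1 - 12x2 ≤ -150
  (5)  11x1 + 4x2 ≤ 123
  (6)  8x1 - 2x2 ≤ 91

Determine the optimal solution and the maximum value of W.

Vertices and W = -8x1 - 5x2:
  (0, 25/2) → W = -125/2
  (0, 123/4) → W = -615/4
  (219/43, 720/43) → W = -5352/43

The optimum lies where x1 = 0 and 10x1 - 12x2 = -150.
Solving simultaneously gives x1 = 0, x2 = 25/2.

x1 = 0, x2 = 25/2, maximum W = -125/2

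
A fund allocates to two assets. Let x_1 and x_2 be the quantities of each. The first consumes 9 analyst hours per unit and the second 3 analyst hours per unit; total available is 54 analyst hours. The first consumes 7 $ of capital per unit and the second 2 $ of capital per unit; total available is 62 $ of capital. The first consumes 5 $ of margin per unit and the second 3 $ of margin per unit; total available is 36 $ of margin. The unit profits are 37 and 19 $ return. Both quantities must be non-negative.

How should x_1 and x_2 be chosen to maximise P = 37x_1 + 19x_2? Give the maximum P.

x_1 = 9/2, x_2 = 9/2, maximum P = 252

Extreme points and P = 37x_1 + 19x_2:
  (0, 0) → P = 0
  (0, 12) → P = 228
  (6, 0) → P = 222
  (9/2, 9/2) → P = 252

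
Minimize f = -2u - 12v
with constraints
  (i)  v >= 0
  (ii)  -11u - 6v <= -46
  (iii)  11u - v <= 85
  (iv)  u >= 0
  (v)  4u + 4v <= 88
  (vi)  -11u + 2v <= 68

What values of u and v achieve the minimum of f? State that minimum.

u = 0, v = 22, minimum f = -264

Corner points and f = -2u - 12v:
  (46/11, 0) → f = -92/11
  (85/11, 0) → f = -170/11
  (0, 23/3) → f = -92
  (107/12, 157/12) → f = -1049/6
  (0, 22) → f = -264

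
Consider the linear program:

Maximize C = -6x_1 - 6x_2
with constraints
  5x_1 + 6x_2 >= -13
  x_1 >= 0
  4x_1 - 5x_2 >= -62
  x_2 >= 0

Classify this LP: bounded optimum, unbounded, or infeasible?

Feasible corners and C = -6x_1 - 6x_2:
  (0, 62/5) → C = -372/5
  (0, 0) → C = 0
The feasible region has finitely many vertices and no improving ray; the maximum is 0 at (0, 0).

bounded optimum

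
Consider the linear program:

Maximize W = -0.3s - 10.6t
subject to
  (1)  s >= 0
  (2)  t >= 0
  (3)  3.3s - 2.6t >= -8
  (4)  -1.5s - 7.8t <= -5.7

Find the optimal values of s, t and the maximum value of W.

Extreme points and W = -0.3s - 10.6t:
  (0, 40/13) → W = -424/13
  (0, 19/26) → W = -1007/130
  (19/5, 0) → W = -57/50
The feasible region is unbounded (it extends along (1, 0), (26, 33)), but W strictly decreases along every unbounded feasible direction, so there is no improving ray and the maximum is attained at a vertex.

At the optimal vertex, t = 0 and -1.5s - 7.8t = -5.7.
Solving simultaneously gives s = 19/5, t = 0.

s = 3.8, t = 0, maximum W = -1.14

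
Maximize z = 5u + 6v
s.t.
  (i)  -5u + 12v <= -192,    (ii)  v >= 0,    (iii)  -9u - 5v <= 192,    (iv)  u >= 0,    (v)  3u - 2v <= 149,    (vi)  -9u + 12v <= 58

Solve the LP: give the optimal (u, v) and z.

u = 54, v = 13/2, maximum z = 309

Extreme points and z = 5u + 6v:
  (192/5, 0) → z = 192
  (54, 13/2) → z = 309
  (149/3, 0) → z = 745/3

At the optimal vertex, -5u + 12v = -192 and 3u - 2v = 149.
Solving simultaneously gives u = 54, v = 13/2.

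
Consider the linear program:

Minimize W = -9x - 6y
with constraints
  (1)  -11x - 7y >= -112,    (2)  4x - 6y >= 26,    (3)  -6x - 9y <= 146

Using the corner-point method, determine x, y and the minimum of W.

Corner points and W = -9x - 6y:
  (427/47, 81/47) → W = -4329/47
  (2030/57, -2278/57) → W = -1534/19
  (-107/12, -185/18) → W = 1703/12

The optimum lies where -11x - 7y = -112 and 4x - 6y = 26.
Solving simultaneously gives x = 427/47, y = 81/47.

x = 427/47, y = 81/47, minimum W = -4329/47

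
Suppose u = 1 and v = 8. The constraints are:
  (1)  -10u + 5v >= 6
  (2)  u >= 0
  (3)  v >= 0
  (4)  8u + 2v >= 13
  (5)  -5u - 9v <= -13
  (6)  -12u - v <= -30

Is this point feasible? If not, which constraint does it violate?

Constraint (6): -12u - v = -20, which is not ≤ -30. All other constraints are satisfied.

not feasible — violates (6)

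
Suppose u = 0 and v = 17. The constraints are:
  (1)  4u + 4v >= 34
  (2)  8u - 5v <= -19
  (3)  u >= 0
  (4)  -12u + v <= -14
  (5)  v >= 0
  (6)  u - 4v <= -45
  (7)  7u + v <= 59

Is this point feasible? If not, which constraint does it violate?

Constraint (4): -12u + v = 17, which is not ≤ -14. All other constraints are satisfied.

not feasible — violates (4)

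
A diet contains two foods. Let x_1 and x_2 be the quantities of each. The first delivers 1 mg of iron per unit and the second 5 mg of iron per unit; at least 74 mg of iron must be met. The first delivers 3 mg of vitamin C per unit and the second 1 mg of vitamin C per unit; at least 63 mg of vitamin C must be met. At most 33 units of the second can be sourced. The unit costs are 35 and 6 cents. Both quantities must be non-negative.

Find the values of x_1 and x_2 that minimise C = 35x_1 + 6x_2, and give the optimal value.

x_1 = 10, x_2 = 33, minimum C = 548

Vertices and C = 35x_1 + 6x_2:
  (74, 0) → C = 2590
  (241/14, 159/14) → C = 9389/14
  (10, 33) → C = 548
The feasible region is unbounded (it extends along (1, 0)), but C strictly increases along every unbounded feasible direction, so there is no improving ray and the minimum is attained at a vertex.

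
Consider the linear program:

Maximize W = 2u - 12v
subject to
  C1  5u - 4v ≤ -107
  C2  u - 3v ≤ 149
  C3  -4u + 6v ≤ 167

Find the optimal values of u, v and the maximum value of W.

Feasible corners and W = 2u - 12v:
  (-917/11, -852/11) → W = 8390/11
  (13/7, 407/14) → W = -2416/7
  (-465/2, -763/6) → W = 1061

u = -465/2, v = -763/6, maximum W = 1061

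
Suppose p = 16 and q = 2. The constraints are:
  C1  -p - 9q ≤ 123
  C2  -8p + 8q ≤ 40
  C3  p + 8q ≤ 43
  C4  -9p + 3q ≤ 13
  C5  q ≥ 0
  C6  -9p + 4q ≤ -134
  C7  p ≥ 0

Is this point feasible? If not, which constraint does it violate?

feasible

C1: -34 ≤ 123 ✓
C2: -112 ≤ 40 ✓
C3: 32 ≤ 43 ✓
C4: -138 ≤ 13 ✓
C5: 2 ≥ 0 ✓
C6: -136 ≤ -134 ✓
C7: 16 ≥ 0 ✓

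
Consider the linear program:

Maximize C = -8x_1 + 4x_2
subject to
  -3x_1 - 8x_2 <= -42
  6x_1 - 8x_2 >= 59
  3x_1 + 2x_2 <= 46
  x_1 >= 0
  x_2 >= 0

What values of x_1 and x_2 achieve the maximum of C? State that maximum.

x_1 = 101/9, x_2 = 25/24, maximum C = -1541/18

Extreme points and C = -8x_1 + 4x_2:
  (101/9, 25/24) → C = -1541/18
  (14, 0) → C = -112
  (27/2, 11/4) → C = -97
  (46/3, 0) → C = -368/3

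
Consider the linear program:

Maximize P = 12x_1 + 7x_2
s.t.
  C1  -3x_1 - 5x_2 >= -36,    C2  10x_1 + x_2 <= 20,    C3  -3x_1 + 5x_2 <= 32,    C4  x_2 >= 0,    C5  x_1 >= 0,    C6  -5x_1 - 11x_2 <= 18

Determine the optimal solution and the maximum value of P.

x_1 = 64/47, x_2 = 300/47, maximum P = 2868/47

Extreme points and P = 12x_1 + 7x_2:
  (64/47, 300/47) → P = 2868/47
  (2/3, 34/5) → P = 278/5
  (2, 0) → P = 24
  (0, 32/5) → P = 224/5
  (0, 0) → P = 0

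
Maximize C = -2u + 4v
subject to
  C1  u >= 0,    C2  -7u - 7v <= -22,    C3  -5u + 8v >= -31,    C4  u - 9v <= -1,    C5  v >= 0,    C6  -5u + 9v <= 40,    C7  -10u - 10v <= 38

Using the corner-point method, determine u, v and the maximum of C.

u = 599/5, v = 71, maximum C = 222/5

The optimum lies where -5u + 8v = -31 and -5u + 9v = 40.
Solving simultaneously gives u = 599/5, v = 71.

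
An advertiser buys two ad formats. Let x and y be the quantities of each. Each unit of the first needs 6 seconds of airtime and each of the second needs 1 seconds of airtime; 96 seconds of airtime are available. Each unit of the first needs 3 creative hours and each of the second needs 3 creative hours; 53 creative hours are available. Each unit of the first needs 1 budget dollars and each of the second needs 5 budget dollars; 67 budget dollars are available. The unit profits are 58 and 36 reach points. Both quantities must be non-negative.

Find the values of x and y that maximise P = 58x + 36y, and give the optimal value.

x = 47/3, y = 2, maximum P = 2942/3

Feasible corners and P = 58x + 36y:
  (0, 0) → P = 0
  (0, 67/5) → P = 2412/5
  (16, 0) → P = 928
  (47/3, 2) → P = 2942/3
  (16/3, 37/3) → P = 2260/3

At the optimal vertex, 6x + y = 96 and 3x + 3y = 53.
Solving simultaneously gives x = 47/3, y = 2.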